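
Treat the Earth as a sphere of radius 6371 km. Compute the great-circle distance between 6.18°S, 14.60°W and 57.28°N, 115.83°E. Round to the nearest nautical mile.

Δλ = 115.83 − -14.60 = 130.43°.
Δφ = 57.28 − -6.18 = 63.46°.
a = sin²(Δφ/2) + cos φ₁ · cos φ₂ · sin²(Δλ/2) = 0.719540.
c = 2·atan2(√a, √(1−a)) = 2.02537 rad → d = 6371·c ≈ 12903.63 km ≈ 6967.40 nmi.

6967 nmi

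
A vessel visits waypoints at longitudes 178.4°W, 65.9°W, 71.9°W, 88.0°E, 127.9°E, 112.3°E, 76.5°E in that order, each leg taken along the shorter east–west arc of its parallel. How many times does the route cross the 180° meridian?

0

Leg 1: -178.4° → -65.9°, shortest Δλ = 112.5° (east) — does not cross 180°.
Leg 2: -65.9° → -71.9°, shortest Δλ = -6.0° (west) — does not cross 180°.
Leg 3: -71.9° → +88.0°, shortest Δλ = 159.9° (east) — does not cross 180°.
Leg 4: +88.0° → +127.9°, shortest Δλ = 39.9° (east) — does not cross 180°.
Leg 5: +127.9° → +112.3°, shortest Δλ = -15.6° (west) — does not cross 180°.
Leg 6: +112.3° → +76.5°, shortest Δλ = -35.8° (west) — does not cross 180°.
Total crossings: 0.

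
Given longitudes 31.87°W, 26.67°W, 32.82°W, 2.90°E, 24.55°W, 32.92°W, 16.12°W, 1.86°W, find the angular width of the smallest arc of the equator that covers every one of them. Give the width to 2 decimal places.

35.82°

Sort the longitudes: -32.92°, -32.82°, -31.87°, -26.67°, -24.55°, -16.12°, -1.86°, +2.90°.
Eastward gaps between consecutive values (wrapping around): 0.10°, 0.95°, 5.20°, 2.12°, 8.43°, 14.26°, 4.76°, 324.18°.
Largest gap = 324.18° ⇒ minimal covering band is its complement: 360° − 324.18° = 35.82°.
Band runs from -32.92° eastward to +2.90°.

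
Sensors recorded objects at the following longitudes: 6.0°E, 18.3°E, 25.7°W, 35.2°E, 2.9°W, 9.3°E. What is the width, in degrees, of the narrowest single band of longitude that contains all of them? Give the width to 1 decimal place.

Sort the longitudes: -25.7°, -2.9°, +6.0°, +9.3°, +18.3°, +35.2°.
Eastward gaps between consecutive values (wrapping around): 22.8°, 8.9°, 3.3°, 9.0°, 16.9°, 299.1°.
Largest gap = 299.1° ⇒ minimal covering band is its complement: 360° − 299.1° = 60.9°.
Band runs from -25.7° eastward to +35.2°.

60.9°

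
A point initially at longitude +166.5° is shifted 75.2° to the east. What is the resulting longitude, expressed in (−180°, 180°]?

-118.3°

Start at +166.5°; shift +75.2° → +241.7°.
+241.7° lies outside (−180°, 180°]; subtract 360° → -118.3°.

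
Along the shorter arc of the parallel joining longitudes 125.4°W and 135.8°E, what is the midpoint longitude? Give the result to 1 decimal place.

Signed shortest Δλ from -125.4° to +135.8° is -98.8°.
Midpoint longitude = -125.4° + (-98.8°)/2 = -125.4° − 49.4° = -174.8°.
(The naïve average (-125.4 + +135.8)/2 = 5.2° is on the wrong side of the globe.)

174.8°W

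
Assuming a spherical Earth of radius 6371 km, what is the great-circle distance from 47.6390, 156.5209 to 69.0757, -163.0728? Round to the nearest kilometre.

3240 km

Δλ = -163.0728 − 156.5209 = -319.5937°; wrapped into (−180°, 180°]: 40.4063°.
Δφ = 69.0757 − 47.6390 = 21.4367°.
a = sin²(Δφ/2) + cos φ₁ · cos φ₂ · sin²(Δλ/2) = 0.063289.
c = 2·atan2(√a, √(1−a)) = 0.50861 rad → d = 6371·c ≈ 3240.36 km.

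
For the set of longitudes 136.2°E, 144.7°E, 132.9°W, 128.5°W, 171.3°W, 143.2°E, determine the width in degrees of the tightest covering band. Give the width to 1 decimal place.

Sort the longitudes: -171.3°, -132.9°, -128.5°, +136.2°, +143.2°, +144.7°.
Eastward gaps between consecutive values (wrapping around): 38.4°, 4.4°, 264.7°, 7.0°, 1.5°, 44.0°.
Largest gap = 264.7° ⇒ minimal covering band is its complement: 360° − 264.7° = 95.3°.
Band runs from +136.2° eastward to -128.5°, crossing the antimeridian.

95.3°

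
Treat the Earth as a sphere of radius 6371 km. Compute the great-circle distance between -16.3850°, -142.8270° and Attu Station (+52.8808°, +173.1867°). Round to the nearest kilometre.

8779 km

Δλ = 173.1867 − -142.8270 = 316.0137°; wrapped into (−180°, 180°]: -43.9863°.
Δφ = 52.8808 − -16.3850 = 69.2658°.
a = sin²(Δφ/2) + cos φ₁ · cos φ₂ · sin²(Δλ/2) = 0.404182.
c = 2·atan2(√a, √(1−a)) = 1.37797 rad → d = 6371·c ≈ 8779.03 km.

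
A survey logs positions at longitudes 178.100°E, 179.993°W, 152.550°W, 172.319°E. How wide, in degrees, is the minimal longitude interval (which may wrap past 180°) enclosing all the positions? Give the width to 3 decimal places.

Sort the longitudes: -179.993°, -152.550°, +172.319°, +178.100°.
Eastward gaps between consecutive values (wrapping around): 27.443°, 324.869°, 5.781°, 1.907°.
Largest gap = 324.869° ⇒ minimal covering band is its complement: 360° − 324.869° = 35.131°.
Band runs from +172.319° eastward to -152.550°, crossing the antimeridian.

35.131°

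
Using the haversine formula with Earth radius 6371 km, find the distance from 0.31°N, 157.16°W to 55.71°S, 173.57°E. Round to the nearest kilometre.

Δλ = 173.57 − -157.16 = 330.73°; wrapped into (−180°, 180°]: -29.27°.
Δφ = -55.71 − 0.31 = -56.02°.
a = sin²(Δφ/2) + cos φ₁ · cos φ₂ · sin²(Δλ/2) = 0.256513.
c = 2·atan2(√a, √(1−a)) = 1.06217 rad → d = 6371·c ≈ 6767.11 km.

6767 km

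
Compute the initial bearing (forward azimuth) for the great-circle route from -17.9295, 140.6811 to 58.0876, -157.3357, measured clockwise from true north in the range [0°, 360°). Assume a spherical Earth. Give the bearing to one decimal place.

Δλ = -157.3357 − 140.6811 = -298.0168°; wrapped into (−180°, 180°]: 61.9832°.
θ = atan2( sin Δλ · cos φ₂ , cos φ₁ · sin φ₂ − sin φ₁ · cos φ₂ · cos Δλ )
  = atan2(0.46667, 0.88407) = 27.828° → normalised to [0°, 360°): 27.828°.

27.8°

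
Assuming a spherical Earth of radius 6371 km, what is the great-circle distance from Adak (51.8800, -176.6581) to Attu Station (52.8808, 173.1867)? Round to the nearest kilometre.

Δλ = 173.1867 − -176.6581 = 349.8448°; wrapped into (−180°, 180°]: -10.1552°.
Δφ = 52.8808 − 51.8800 = 1.0008°.
a = sin²(Δφ/2) + cos φ₁ · cos φ₂ · sin²(Δλ/2) = 0.002994.
c = 2·atan2(√a, √(1−a)) = 0.10950 rad → d = 6371·c ≈ 697.60 km.

698 km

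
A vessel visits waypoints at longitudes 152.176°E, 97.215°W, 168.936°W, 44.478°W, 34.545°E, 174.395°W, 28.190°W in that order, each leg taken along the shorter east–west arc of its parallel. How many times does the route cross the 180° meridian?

2

Leg 1: +152.176° → -97.215°, shortest Δλ = 110.609° (east) — crosses 180°.
Leg 2: -97.215° → -168.936°, shortest Δλ = -71.721° (west) — does not cross 180°.
Leg 3: -168.936° → -44.478°, shortest Δλ = 124.458° (east) — does not cross 180°.
Leg 4: -44.478° → +34.545°, shortest Δλ = 79.023° (east) — does not cross 180°.
Leg 5: +34.545° → -174.395°, shortest Δλ = 151.06° (east) — crosses 180°.
Leg 6: -174.395° → -28.190°, shortest Δλ = 146.205° (east) — does not cross 180°.
Total crossings: 2.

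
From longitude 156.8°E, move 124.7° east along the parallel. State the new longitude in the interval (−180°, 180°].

78.5°W

Start at +156.8°; shift +124.7° → +281.5°.
+281.5° lies outside (−180°, 180°]; subtract 360° → -78.5°.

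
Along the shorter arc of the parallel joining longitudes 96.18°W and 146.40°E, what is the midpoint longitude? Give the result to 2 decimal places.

Signed shortest Δλ from -96.18° to +146.40° is -117.42°.
Midpoint longitude = -96.18° + (-117.42°)/2 = -96.18° − 58.71° = -154.89°.
(The naïve average (-96.18 + +146.40)/2 = 25.11° is on the wrong side of the globe.)

154.89°W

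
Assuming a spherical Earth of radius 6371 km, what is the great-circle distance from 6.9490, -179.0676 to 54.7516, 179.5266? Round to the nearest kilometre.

5317 km

Δλ = 179.5266 − -179.0676 = 358.5942°; wrapped into (−180°, 180°]: -1.4058°.
Δφ = 54.7516 − 6.9490 = 47.8026°.
a = sin²(Δφ/2) + cos φ₁ · cos φ₂ · sin²(Δλ/2) = 0.164243.
c = 2·atan2(√a, √(1−a)) = 0.83455 rad → d = 6371·c ≈ 5316.89 km.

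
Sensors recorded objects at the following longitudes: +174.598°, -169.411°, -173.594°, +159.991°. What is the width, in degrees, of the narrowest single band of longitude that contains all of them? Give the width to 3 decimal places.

Sort the longitudes: -173.594°, -169.411°, +159.991°, +174.598°.
Eastward gaps between consecutive values (wrapping around): 4.183°, 329.402°, 14.607°, 11.808°.
Largest gap = 329.402° ⇒ minimal covering band is its complement: 360° − 329.402° = 30.598°.
Band runs from +159.991° eastward to -169.411°, crossing the antimeridian.

30.598°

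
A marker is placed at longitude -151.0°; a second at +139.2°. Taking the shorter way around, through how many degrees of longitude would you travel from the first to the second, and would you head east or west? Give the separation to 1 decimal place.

Raw difference: 139.2 − -151.0 = 290.2°.
Normalise into (−180°, 180°]: 290.2° − 360° = -69.8°.
Negative ⇒ the second point lies to the west; separation 69.8°.

69.8° west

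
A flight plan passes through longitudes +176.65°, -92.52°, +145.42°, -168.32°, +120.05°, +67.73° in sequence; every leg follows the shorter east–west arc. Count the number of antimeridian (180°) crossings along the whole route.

Leg 1: +176.65° → -92.52°, shortest Δλ = 90.83° (east) — crosses 180°.
Leg 2: -92.52° → +145.42°, shortest Δλ = -122.06° (west) — crosses 180°.
Leg 3: +145.42° → -168.32°, shortest Δλ = 46.26° (east) — crosses 180°.
Leg 4: -168.32° → +120.05°, shortest Δλ = -71.63° (west) — crosses 180°.
Leg 5: +120.05° → +67.73°, shortest Δλ = -52.32° (west) — does not cross 180°.
Total crossings: 4.

4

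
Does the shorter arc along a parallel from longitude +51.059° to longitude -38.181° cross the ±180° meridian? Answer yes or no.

Signed shortest Δλ = ((-38.181 − 51.059 + 180) mod 360) − 180 = -89.24°.
Going west by 89.24° from +51.059° reaches -38.181° without touching 180°.

No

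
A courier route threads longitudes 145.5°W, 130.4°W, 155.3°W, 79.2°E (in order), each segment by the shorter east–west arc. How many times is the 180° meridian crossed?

1

Leg 1: -145.5° → -130.4°, shortest Δλ = 15.1° (east) — does not cross 180°.
Leg 2: -130.4° → -155.3°, shortest Δλ = -24.9° (west) — does not cross 180°.
Leg 3: -155.3° → +79.2°, shortest Δλ = -125.5° (west) — crosses 180°.
Total crossings: 1.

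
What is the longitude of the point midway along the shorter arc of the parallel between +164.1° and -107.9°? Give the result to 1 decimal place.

-151.9°

Signed shortest Δλ from +164.1° to -107.9° is +88.0°.
Midpoint longitude = +164.1° + (+88.0°)/2 = +164.1° + 44.0° = +208.1°.
Normalise into (−180°, 180°]: -151.9°.
(The naïve average (+164.1 + -107.9)/2 = 28.1° is on the wrong side of the globe.)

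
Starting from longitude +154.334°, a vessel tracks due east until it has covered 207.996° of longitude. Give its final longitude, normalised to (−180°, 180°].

+2.330°

Start at +154.334°; shift +207.996° → +362.330°.
+362.330° lies outside (−180°, 180°]; subtract 360° → +2.330°.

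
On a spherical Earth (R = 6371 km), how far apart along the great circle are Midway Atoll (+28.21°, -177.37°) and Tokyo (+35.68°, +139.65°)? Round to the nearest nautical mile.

2217 nmi

Δλ = 139.65 − -177.37 = 317.02°; wrapped into (−180°, 180°]: -42.98°.
Δφ = 35.68 − 28.21 = 7.47°.
a = sin²(Δφ/2) + cos φ₁ · cos φ₂ · sin²(Δλ/2) = 0.100307.
c = 2·atan2(√a, √(1−a)) = 0.64453 rad → d = 6371·c ≈ 4106.27 km ≈ 2217.21 nmi.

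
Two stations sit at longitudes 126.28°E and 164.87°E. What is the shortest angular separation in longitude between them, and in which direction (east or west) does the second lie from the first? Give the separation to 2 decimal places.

38.59° east

Raw difference: 164.87 − 126.28 = 38.59°.
Normalise into (−180°, 180°]: 38.59° stays 38.59°.
Positive ⇒ the second point lies to the east; separation 38.59°.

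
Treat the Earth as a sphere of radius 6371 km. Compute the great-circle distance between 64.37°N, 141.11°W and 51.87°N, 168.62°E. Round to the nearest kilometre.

3154 km

Δλ = 168.62 − -141.11 = 309.73°; wrapped into (−180°, 180°]: -50.27°.
Δφ = 51.87 − 64.37 = -12.50°.
a = sin²(Δφ/2) + cos φ₁ · cos φ₂ · sin²(Δλ/2) = 0.060038.
c = 2·atan2(√a, √(1−a)) = 0.49509 rad → d = 6371·c ≈ 3154.23 km.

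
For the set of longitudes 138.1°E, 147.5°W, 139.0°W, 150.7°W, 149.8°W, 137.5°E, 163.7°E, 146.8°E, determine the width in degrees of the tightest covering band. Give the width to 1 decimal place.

Sort the longitudes: -150.7°, -149.8°, -147.5°, -139.0°, +137.5°, +138.1°, +146.8°, +163.7°.
Eastward gaps between consecutive values (wrapping around): 0.9°, 2.3°, 8.5°, 276.5°, 0.6°, 8.7°, 16.9°, 45.6°.
Largest gap = 276.5° ⇒ minimal covering band is its complement: 360° − 276.5° = 83.5°.
Band runs from +137.5° eastward to -139.0°, crossing the antimeridian.

83.5°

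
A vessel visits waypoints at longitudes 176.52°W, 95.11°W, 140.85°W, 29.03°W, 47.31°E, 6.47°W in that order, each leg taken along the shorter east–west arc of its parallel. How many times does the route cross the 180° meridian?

0

Leg 1: -176.52° → -95.11°, shortest Δλ = 81.41° (east) — does not cross 180°.
Leg 2: -95.11° → -140.85°, shortest Δλ = -45.74° (west) — does not cross 180°.
Leg 3: -140.85° → -29.03°, shortest Δλ = 111.82° (east) — does not cross 180°.
Leg 4: -29.03° → +47.31°, shortest Δλ = 76.34° (east) — does not cross 180°.
Leg 5: +47.31° → -6.47°, shortest Δλ = -53.78° (west) — does not cross 180°.
Total crossings: 0.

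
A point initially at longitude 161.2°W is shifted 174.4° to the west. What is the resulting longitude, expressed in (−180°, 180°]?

24.4°E

Start at -161.2°; shift −174.4° → -335.6°.
-335.6° lies outside (−180°, 180°]; add 360° → +24.4°.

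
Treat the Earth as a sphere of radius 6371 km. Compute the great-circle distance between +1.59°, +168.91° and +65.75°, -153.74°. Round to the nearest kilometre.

7718 km

Δλ = -153.74 − 168.91 = -322.65°; wrapped into (−180°, 180°]: 37.35°.
Δφ = 65.75 − 1.59 = 64.16°.
a = sin²(Δφ/2) + cos φ₁ · cos φ₂ · sin²(Δλ/2) = 0.324164.
c = 2·atan2(√a, √(1−a)) = 1.21144 rad → d = 6371·c ≈ 7718.08 km.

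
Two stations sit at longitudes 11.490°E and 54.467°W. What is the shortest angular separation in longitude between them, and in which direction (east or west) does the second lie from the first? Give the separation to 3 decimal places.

Raw difference: -54.467 − 11.490 = -65.957°.
Normalise into (−180°, 180°]: -65.957° stays -65.957°.
Negative ⇒ the second point lies to the west; separation 65.957°.

65.957° west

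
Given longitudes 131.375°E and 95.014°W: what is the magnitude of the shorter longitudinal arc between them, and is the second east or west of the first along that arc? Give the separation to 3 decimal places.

133.611° east

Raw difference: -95.014 − 131.375 = -226.389°.
Normalise into (−180°, 180°]: -226.389° + 360° = 133.611°.
Positive ⇒ the second point lies to the east; separation 133.611°.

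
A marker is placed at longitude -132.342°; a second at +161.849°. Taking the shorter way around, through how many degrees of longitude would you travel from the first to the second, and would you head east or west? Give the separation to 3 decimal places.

65.809° west

Raw difference: 161.849 − -132.342 = 294.191°.
Normalise into (−180°, 180°]: 294.191° − 360° = -65.809°.
Negative ⇒ the second point lies to the west; separation 65.809°.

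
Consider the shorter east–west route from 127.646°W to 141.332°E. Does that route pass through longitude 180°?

Yes

Naïve |141.332 − -127.646| = 268.978° > 180°, so the shorter arc goes the other way round — across 180°.
Signed shortest Δλ = ((141.332 − -127.646 + 180) mod 360) − 180 = -91.022°.
Going west by 91.022° from -127.646° passes through 180° before reaching +141.332°.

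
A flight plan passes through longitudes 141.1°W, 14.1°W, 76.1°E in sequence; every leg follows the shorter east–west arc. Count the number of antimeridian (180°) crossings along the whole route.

Leg 1: -141.1° → -14.1°, shortest Δλ = 127.0° (east) — does not cross 180°.
Leg 2: -14.1° → +76.1°, shortest Δλ = 90.2° (east) — does not cross 180°.
Total crossings: 0.

0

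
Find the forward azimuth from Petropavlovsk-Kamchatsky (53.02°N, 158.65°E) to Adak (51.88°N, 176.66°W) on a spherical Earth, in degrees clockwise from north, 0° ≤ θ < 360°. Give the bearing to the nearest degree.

84°

Δλ = -176.66 − 158.65 = -335.31°; wrapped into (−180°, 180°]: 24.69°.
θ = atan2( sin Δλ · cos φ₂ , cos φ₁ · sin φ₂ − sin φ₁ · cos φ₂ · cos Δλ )
  = atan2(0.25786, 0.02519) = 84.421° → normalised to [0°, 360°): 84.421°.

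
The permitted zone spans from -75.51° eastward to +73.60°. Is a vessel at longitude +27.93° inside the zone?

Yes

Band width going east from -75.51° to +73.60°: ((73.60 − -75.51) mod 360) = 149.11°.
Offset of +27.93° east of the west edge: ((27.93 − -75.51) mod 360) = 103.44°.
103.44° ≤ 149.11° ⇒ inside.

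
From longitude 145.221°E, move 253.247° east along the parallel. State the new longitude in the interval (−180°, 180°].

38.468°E

Start at +145.221°; shift +253.247° → +398.468°.
+398.468° lies outside (−180°, 180°]; subtract 360° → +38.468°.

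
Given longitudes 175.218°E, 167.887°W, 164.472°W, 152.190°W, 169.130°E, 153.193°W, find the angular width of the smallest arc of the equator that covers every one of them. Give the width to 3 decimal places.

38.680°

Sort the longitudes: -167.887°, -164.472°, -153.193°, -152.190°, +169.130°, +175.218°.
Eastward gaps between consecutive values (wrapping around): 3.415°, 11.279°, 1.003°, 321.320°, 6.088°, 16.895°.
Largest gap = 321.320° ⇒ minimal covering band is its complement: 360° − 321.320° = 38.680°.
Band runs from +169.130° eastward to -152.190°, crossing the antimeridian.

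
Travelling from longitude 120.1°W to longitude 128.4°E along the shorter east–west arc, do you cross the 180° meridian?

Naïve |128.4 − -120.1| = 248.5° > 180°, so the shorter arc goes the other way round — across 180°.
Signed shortest Δλ = ((128.4 − -120.1 + 180) mod 360) − 180 = -111.5°.
Going west by 111.5° from -120.1° passes through 180° before reaching +128.4°.

Yes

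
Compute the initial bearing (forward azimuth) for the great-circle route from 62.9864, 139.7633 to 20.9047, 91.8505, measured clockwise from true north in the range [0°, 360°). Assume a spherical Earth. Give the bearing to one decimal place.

240.3°

Δλ = 91.8505 − 139.7633 = -47.9128°.
θ = atan2( sin Δλ · cos φ₂ , cos φ₁ · sin φ₂ − sin φ₁ · cos φ₂ · cos Δλ )
  = atan2(-0.69328, -0.39576) = -119.720° → normalised to [0°, 360°): 240.280°.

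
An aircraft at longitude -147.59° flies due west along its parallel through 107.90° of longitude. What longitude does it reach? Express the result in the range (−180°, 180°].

Start at -147.59°; shift −107.90° → -255.49°.
-255.49° lies outside (−180°, 180°]; add 360° → +104.51°.

+104.51°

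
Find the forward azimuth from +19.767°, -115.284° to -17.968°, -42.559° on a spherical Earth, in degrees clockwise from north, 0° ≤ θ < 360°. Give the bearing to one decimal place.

Δλ = -42.559 − -115.284 = 72.725°.
θ = atan2( sin Δλ · cos φ₂ , cos φ₁ · sin φ₂ − sin φ₁ · cos φ₂ · cos Δλ )
  = atan2(0.90832, -0.38584) = 113.015° → normalised to [0°, 360°): 113.015°.

113.0°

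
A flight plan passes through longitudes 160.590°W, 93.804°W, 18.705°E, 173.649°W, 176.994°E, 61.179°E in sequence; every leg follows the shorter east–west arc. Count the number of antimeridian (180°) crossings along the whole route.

Leg 1: -160.590° → -93.804°, shortest Δλ = 66.786° (east) — does not cross 180°.
Leg 2: -93.804° → +18.705°, shortest Δλ = 112.509° (east) — does not cross 180°.
Leg 3: +18.705° → -173.649°, shortest Δλ = 167.646° (east) — crosses 180°.
Leg 4: -173.649° → +176.994°, shortest Δλ = -9.357° (west) — crosses 180°.
Leg 5: +176.994° → +61.179°, shortest Δλ = -115.815° (west) — does not cross 180°.
Total crossings: 2.

2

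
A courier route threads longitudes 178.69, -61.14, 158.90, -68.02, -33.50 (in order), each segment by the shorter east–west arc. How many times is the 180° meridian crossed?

3

Leg 1: +178.69° → -61.14°, shortest Δλ = 120.17° (east) — crosses 180°.
Leg 2: -61.14° → +158.90°, shortest Δλ = -139.96° (west) — crosses 180°.
Leg 3: +158.90° → -68.02°, shortest Δλ = 133.08° (east) — crosses 180°.
Leg 4: -68.02° → -33.50°, shortest Δλ = 34.52° (east) — does not cross 180°.
Total crossings: 3.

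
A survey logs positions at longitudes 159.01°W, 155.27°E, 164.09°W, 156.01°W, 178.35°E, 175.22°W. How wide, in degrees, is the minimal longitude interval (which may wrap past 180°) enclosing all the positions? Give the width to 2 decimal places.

Sort the longitudes: -175.22°, -164.09°, -159.01°, -156.01°, +155.27°, +178.35°.
Eastward gaps between consecutive values (wrapping around): 11.13°, 5.08°, 3.00°, 311.28°, 23.08°, 6.43°.
Largest gap = 311.28° ⇒ minimal covering band is its complement: 360° − 311.28° = 48.72°.
Band runs from +155.27° eastward to -156.01°, crossing the antimeridian.

48.72°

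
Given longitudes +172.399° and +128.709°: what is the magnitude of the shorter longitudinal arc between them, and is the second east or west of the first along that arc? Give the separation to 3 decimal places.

43.690° west

Raw difference: 128.709 − 172.399 = -43.69°.
Normalise into (−180°, 180°]: -43.69° stays -43.69°.
Negative ⇒ the second point lies to the west; separation 43.690°.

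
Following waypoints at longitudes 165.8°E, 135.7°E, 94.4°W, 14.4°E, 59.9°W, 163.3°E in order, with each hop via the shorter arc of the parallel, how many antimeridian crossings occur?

Leg 1: +165.8° → +135.7°, shortest Δλ = -30.1° (west) — does not cross 180°.
Leg 2: +135.7° → -94.4°, shortest Δλ = 129.9° (east) — crosses 180°.
Leg 3: -94.4° → +14.4°, shortest Δλ = 108.8° (east) — does not cross 180°.
Leg 4: +14.4° → -59.9°, shortest Δλ = -74.3° (west) — does not cross 180°.
Leg 5: -59.9° → +163.3°, shortest Δλ = -136.8° (west) — crosses 180°.
Total crossings: 2.

2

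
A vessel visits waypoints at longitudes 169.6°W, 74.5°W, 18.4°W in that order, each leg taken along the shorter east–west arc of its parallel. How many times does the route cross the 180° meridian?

Leg 1: -169.6° → -74.5°, shortest Δλ = 95.1° (east) — does not cross 180°.
Leg 2: -74.5° → -18.4°, shortest Δλ = 56.1° (east) — does not cross 180°.
Total crossings: 0.

0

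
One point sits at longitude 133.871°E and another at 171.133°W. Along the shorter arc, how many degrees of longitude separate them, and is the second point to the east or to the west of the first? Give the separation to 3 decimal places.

54.996° east

Raw difference: -171.133 − 133.871 = -305.004°.
Normalise into (−180°, 180°]: -305.004° + 360° = 54.996°.
Positive ⇒ the second point lies to the east; separation 54.996°.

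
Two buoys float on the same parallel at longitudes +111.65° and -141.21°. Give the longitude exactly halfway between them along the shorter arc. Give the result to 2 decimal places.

Signed shortest Δλ from +111.65° to -141.21° is +107.14°.
Midpoint longitude = +111.65° + (+107.14°)/2 = +111.65° + 53.57° = +165.22°.
(The naïve average (+111.65 + -141.21)/2 = -14.78° is on the wrong side of the globe.)

+165.22°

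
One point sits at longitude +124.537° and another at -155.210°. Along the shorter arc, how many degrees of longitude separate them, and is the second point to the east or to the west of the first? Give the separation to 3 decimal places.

Raw difference: -155.210 − 124.537 = -279.747°.
Normalise into (−180°, 180°]: -279.747° + 360° = 80.253°.
Positive ⇒ the second point lies to the east; separation 80.253°.

80.253° east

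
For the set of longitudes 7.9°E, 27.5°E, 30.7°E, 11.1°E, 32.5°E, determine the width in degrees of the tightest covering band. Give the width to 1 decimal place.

24.6°

Sort the longitudes: +7.9°, +11.1°, +27.5°, +30.7°, +32.5°.
Eastward gaps between consecutive values (wrapping around): 3.2°, 16.4°, 3.2°, 1.8°, 335.4°.
Largest gap = 335.4° ⇒ minimal covering band is its complement: 360° − 335.4° = 24.6°.
Band runs from +7.9° eastward to +32.5°.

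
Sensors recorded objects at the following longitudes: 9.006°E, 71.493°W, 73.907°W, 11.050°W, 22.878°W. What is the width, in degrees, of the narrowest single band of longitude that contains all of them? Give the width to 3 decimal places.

Sort the longitudes: -73.907°, -71.493°, -22.878°, -11.050°, +9.006°.
Eastward gaps between consecutive values (wrapping around): 2.414°, 48.615°, 11.828°, 20.056°, 277.087°.
Largest gap = 277.087° ⇒ minimal covering band is its complement: 360° − 277.087° = 82.913°.
Band runs from -73.907° eastward to +9.006°.

82.913°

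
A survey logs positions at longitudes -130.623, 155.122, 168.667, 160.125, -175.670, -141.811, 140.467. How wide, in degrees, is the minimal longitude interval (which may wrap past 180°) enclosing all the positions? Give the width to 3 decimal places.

Sort the longitudes: -175.670°, -141.811°, -130.623°, +140.467°, +155.122°, +160.125°, +168.667°.
Eastward gaps between consecutive values (wrapping around): 33.859°, 11.188°, 271.090°, 14.655°, 5.003°, 8.542°, 15.663°.
Largest gap = 271.090° ⇒ minimal covering band is its complement: 360° − 271.090° = 88.910°.
Band runs from +140.467° eastward to -130.623°, crossing the antimeridian.

88.910°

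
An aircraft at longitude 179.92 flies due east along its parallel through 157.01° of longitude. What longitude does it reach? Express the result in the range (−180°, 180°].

-23.07°

Start at +179.92°; shift +157.01° → +336.93°.
+336.93° lies outside (−180°, 180°]; subtract 360° → -23.07°.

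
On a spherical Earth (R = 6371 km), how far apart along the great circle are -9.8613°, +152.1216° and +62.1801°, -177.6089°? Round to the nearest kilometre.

8426 km

Δλ = -177.6089 − 152.1216 = -329.7305°; wrapped into (−180°, 180°]: 30.2695°.
Δφ = 62.1801 − -9.8613 = 72.0414°.
a = sin²(Δφ/2) + cos φ₁ · cos φ₂ · sin²(Δλ/2) = 0.377179.
c = 2·atan2(√a, √(1−a)) = 1.32261 rad → d = 6371·c ≈ 8426.37 km.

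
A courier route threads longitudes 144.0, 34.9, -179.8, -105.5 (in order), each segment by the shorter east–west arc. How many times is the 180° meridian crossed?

Leg 1: +144.0° → +34.9°, shortest Δλ = -109.1° (west) — does not cross 180°.
Leg 2: +34.9° → -179.8°, shortest Δλ = 145.3° (east) — crosses 180°.
Leg 3: -179.8° → -105.5°, shortest Δλ = 74.3° (east) — does not cross 180°.
Total crossings: 1.

1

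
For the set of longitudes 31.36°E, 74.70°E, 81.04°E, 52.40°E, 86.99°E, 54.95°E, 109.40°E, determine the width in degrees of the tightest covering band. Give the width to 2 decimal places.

78.04°

Sort the longitudes: +31.36°, +52.40°, +54.95°, +74.70°, +81.04°, +86.99°, +109.40°.
Eastward gaps between consecutive values (wrapping around): 21.04°, 2.55°, 19.75°, 6.34°, 5.95°, 22.41°, 281.96°.
Largest gap = 281.96° ⇒ minimal covering band is its complement: 360° − 281.96° = 78.04°.
Band runs from +31.36° eastward to +109.40°.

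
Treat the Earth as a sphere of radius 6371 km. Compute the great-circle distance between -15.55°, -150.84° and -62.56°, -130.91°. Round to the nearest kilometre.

5455 km

Δλ = -130.91 − -150.84 = 19.93°.
Δφ = -62.56 − -15.55 = -47.01°.
a = sin²(Δφ/2) + cos φ₁ · cos φ₂ · sin²(Δλ/2) = 0.172359.
c = 2·atan2(√a, √(1−a)) = 0.85624 rad → d = 6371·c ≈ 5455.11 km.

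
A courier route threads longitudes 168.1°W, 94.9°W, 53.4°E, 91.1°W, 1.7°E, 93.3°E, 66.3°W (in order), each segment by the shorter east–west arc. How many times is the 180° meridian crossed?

Leg 1: -168.1° → -94.9°, shortest Δλ = 73.2° (east) — does not cross 180°.
Leg 2: -94.9° → +53.4°, shortest Δλ = 148.3° (east) — does not cross 180°.
Leg 3: +53.4° → -91.1°, shortest Δλ = -144.5° (west) — does not cross 180°.
Leg 4: -91.1° → +1.7°, shortest Δλ = 92.8° (east) — does not cross 180°.
Leg 5: +1.7° → +93.3°, shortest Δλ = 91.6° (east) — does not cross 180°.
Leg 6: +93.3° → -66.3°, shortest Δλ = -159.6° (west) — does not cross 180°.
Total crossings: 0.

0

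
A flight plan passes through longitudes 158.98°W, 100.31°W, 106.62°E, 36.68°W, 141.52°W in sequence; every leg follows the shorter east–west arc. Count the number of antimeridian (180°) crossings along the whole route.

Leg 1: -158.98° → -100.31°, shortest Δλ = 58.67° (east) — does not cross 180°.
Leg 2: -100.31° → +106.62°, shortest Δλ = -153.07° (west) — crosses 180°.
Leg 3: +106.62° → -36.68°, shortest Δλ = -143.3° (west) — does not cross 180°.
Leg 4: -36.68° → -141.52°, shortest Δλ = -104.84° (west) — does not cross 180°.
Total crossings: 1.

1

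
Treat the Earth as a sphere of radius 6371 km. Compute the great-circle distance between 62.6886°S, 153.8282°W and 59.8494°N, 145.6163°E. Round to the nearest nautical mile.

Δλ = 145.6163 − -153.8282 = 299.4445°; wrapped into (−180°, 180°]: -60.5555°.
Δφ = 59.8494 − -62.6886 = 122.5380°.
a = sin²(Δφ/2) + cos φ₁ · cos φ₂ · sin²(Δλ/2) = 0.827514.
c = 2·atan2(√a, √(1−a)) = 2.28502 rad → d = 6371·c ≈ 14557.83 km ≈ 7860.60 nmi.

7861 nmi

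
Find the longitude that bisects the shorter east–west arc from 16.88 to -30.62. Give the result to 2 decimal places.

-6.87°

Signed shortest Δλ from +16.88° to -30.62° is -47.50°.
Midpoint longitude = +16.88° + (-47.50°)/2 = +16.88° − 23.75° = -6.87°.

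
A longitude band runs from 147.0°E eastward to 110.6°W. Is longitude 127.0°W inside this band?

Yes

Band width going east from +147.0° to -110.6°: ((-110.6 − 147.0) mod 360) = 102.4°.
Offset of -127.0° east of the west edge: ((-127.0 − 147.0) mod 360) = 86.0°.
86.0° ≤ 102.4° ⇒ inside.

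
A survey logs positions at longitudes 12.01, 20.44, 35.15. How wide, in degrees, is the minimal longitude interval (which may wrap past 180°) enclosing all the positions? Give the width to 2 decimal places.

Sort the longitudes: +12.01°, +20.44°, +35.15°.
Eastward gaps between consecutive values (wrapping around): 8.43°, 14.71°, 336.86°.
Largest gap = 336.86° ⇒ minimal covering band is its complement: 360° − 336.86° = 23.14°.
Band runs from +12.01° eastward to +35.15°.

23.14°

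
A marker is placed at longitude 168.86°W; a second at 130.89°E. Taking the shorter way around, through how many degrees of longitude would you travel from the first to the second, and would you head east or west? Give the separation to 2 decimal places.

Raw difference: 130.89 − -168.86 = 299.75°.
Normalise into (−180°, 180°]: 299.75° − 360° = -60.25°.
Negative ⇒ the second point lies to the west; separation 60.25°.

60.25° west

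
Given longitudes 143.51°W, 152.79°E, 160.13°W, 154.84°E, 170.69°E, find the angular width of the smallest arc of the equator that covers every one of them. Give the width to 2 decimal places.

63.70°

Sort the longitudes: -160.13°, -143.51°, +152.79°, +154.84°, +170.69°.
Eastward gaps between consecutive values (wrapping around): 16.62°, 296.30°, 2.05°, 15.85°, 29.18°.
Largest gap = 296.30° ⇒ minimal covering band is its complement: 360° − 296.30° = 63.70°.
Band runs from +152.79° eastward to -143.51°, crossing the antimeridian.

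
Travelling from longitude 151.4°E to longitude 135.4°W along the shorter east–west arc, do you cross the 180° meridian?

Naïve |-135.4 − 151.4| = 286.8° > 180°, so the shorter arc goes the other way round — across 180°.
Signed shortest Δλ = ((-135.4 − 151.4 + 180) mod 360) − 180 = 73.2°.
Going east by 73.2° from +151.4° passes through 180° before reaching -135.4°.

Yes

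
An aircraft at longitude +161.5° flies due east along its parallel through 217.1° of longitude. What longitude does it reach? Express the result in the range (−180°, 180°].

Start at +161.5°; shift +217.1° → +378.6°.
+378.6° lies outside (−180°, 180°]; subtract 360° → +18.6°.

+18.6°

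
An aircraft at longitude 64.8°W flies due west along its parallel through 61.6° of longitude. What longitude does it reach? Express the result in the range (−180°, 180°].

Start at -64.8°; shift −61.6° → -126.4°.
-126.4° already lies in (−180°, 180°].

126.4°W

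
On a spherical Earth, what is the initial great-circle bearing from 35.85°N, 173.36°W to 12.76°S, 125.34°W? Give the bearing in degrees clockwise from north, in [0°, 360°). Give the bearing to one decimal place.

Δλ = -125.34 − -173.36 = 48.02°.
θ = atan2( sin Δλ · cos φ₂ , cos φ₁ · sin φ₂ − sin φ₁ · cos φ₂ · cos Δλ )
  = atan2(0.72502, -0.56109) = 127.736° → normalised to [0°, 360°): 127.736°.

127.7°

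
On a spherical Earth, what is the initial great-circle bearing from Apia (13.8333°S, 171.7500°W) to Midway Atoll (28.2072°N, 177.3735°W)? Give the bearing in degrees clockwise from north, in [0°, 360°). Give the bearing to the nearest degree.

353°

Δλ = -177.3735 − -171.7500 = -5.6235°.
θ = atan2( sin Δλ · cos φ₂ , cos φ₁ · sin φ₂ − sin φ₁ · cos φ₂ · cos Δλ )
  = atan2(-0.08635, 0.66864) = -7.359° → normalised to [0°, 360°): 352.641°.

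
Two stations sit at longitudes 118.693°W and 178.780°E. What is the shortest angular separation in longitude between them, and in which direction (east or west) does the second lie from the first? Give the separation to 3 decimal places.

62.527° west

Raw difference: 178.780 − -118.693 = 297.473°.
Normalise into (−180°, 180°]: 297.473° − 360° = -62.527°.
Negative ⇒ the second point lies to the west; separation 62.527°.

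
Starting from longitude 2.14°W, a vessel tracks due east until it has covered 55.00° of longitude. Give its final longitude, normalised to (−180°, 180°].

Start at -2.14°; shift +55.00° → +52.86°.
+52.86° already lies in (−180°, 180°].

52.86°E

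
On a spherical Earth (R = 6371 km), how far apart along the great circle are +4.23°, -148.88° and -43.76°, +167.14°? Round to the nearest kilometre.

6910 km

Δλ = 167.14 − -148.88 = 316.02°; wrapped into (−180°, 180°]: -43.98°.
Δφ = -43.76 − 4.23 = -47.99°.
a = sin²(Δφ/2) + cos φ₁ · cos φ₂ · sin²(Δλ/2) = 0.266359.
c = 2·atan2(√a, √(1−a)) = 1.08458 rad → d = 6371·c ≈ 6909.87 km.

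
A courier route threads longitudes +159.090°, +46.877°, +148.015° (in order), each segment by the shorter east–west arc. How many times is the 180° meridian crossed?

0

Leg 1: +159.090° → +46.877°, shortest Δλ = -112.213° (west) — does not cross 180°.
Leg 2: +46.877° → +148.015°, shortest Δλ = 101.138° (east) — does not cross 180°.
Total crossings: 0.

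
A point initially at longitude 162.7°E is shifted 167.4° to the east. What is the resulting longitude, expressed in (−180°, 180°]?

Start at +162.7°; shift +167.4° → +330.1°.
+330.1° lies outside (−180°, 180°]; subtract 360° → -29.9°.

29.9°W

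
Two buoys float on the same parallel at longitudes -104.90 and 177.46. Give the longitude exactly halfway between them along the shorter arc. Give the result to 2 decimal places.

Signed shortest Δλ from -104.90° to +177.46° is -77.64°.
Midpoint longitude = -104.90° + (-77.64°)/2 = -104.90° − 38.82° = -143.72°.
(The naïve average (-104.90 + +177.46)/2 = 36.28° is on the wrong side of the globe.)

-143.72°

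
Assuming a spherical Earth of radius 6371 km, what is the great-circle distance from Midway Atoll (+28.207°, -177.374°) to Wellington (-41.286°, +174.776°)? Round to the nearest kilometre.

Δλ = 174.776 − -177.374 = 352.150°; wrapped into (−180°, 180°]: -7.850°.
Δφ = -41.286 − 28.207 = -69.493°.
a = sin²(Δφ/2) + cos φ₁ · cos φ₂ · sin²(Δλ/2) = 0.327942.
c = 2·atan2(√a, √(1−a)) = 1.21950 rad → d = 6371·c ≈ 7769.43 km.

7769 km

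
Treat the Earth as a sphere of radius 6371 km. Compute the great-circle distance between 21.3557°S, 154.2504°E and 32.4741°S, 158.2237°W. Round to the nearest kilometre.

4830 km

Δλ = -158.2237 − 154.2504 = -312.4741°; wrapped into (−180°, 180°]: 47.5259°.
Δφ = -32.4741 − -21.3557 = -11.1184°.
a = sin²(Δφ/2) + cos φ₁ · cos φ₂ · sin²(Δλ/2) = 0.136961.
c = 2·atan2(√a, √(1−a)) = 0.75820 rad → d = 6371·c ≈ 4830.47 km.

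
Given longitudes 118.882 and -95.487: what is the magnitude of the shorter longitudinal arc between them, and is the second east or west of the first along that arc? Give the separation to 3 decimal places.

Raw difference: -95.487 − 118.882 = -214.369°.
Normalise into (−180°, 180°]: -214.369° + 360° = 145.631°.
Positive ⇒ the second point lies to the east; separation 145.631°.

145.631° east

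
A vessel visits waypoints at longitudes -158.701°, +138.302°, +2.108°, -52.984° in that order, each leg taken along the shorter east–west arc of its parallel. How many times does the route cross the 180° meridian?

Leg 1: -158.701° → +138.302°, shortest Δλ = -62.997° (west) — crosses 180°.
Leg 2: +138.302° → +2.108°, shortest Δλ = -136.194° (west) — does not cross 180°.
Leg 3: +2.108° → -52.984°, shortest Δλ = -55.092° (west) — does not cross 180°.
Total crossings: 1.

1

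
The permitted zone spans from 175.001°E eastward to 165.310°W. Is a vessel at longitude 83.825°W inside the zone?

No

Band width going east from +175.001° to -165.310°: ((-165.310 − 175.001) mod 360) = 19.689°.
Offset of -83.825° east of the west edge: ((-83.825 − 175.001) mod 360) = 101.174°.
101.174° > 19.689° ⇒ outside.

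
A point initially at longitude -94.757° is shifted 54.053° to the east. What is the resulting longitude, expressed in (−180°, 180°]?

-40.704°

Start at -94.757°; shift +54.053° → -40.704°.
-40.704° already lies in (−180°, 180°].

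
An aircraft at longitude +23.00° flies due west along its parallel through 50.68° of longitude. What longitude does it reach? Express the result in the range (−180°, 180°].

Start at +23.00°; shift −50.68° → -27.68°.
-27.68° already lies in (−180°, 180°].

-27.68°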